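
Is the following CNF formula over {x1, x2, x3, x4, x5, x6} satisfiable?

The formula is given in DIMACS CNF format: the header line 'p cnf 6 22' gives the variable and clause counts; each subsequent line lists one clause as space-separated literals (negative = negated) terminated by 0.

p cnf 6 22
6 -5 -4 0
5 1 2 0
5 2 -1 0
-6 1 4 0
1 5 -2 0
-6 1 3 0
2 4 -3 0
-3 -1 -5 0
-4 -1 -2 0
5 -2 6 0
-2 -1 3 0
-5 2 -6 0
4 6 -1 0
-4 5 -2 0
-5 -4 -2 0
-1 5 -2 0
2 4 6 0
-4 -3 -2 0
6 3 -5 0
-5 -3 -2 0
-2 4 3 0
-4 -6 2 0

Suppose x6 = True.
Suppose x1 = True.
Suppose x5 = True.
From the singleton clause (¬x3), x3 = False.
From the singleton clause (¬x2), x2 = False.
Now (x2) is unsatisfied and unit — conflict.
Undo x5 and try x5 = False.
From the singleton clause (x2), x2 = True.
Now (¬x2) is unsatisfied and unit — conflict.
Neither x5 = True nor x5 = False works.
Undo x1 and try x1 = False.
From the singleton clause (x4), x4 = True.
From the singleton clause (x3), x3 = True.
From the singleton clause (¬x2), x2 = False.
Now (x2) is unsatisfied and unit — conflict.
Neither x1 = True nor x1 = False works.
Undo x6 and try x6 = False.
Suppose x5 = False.
From the singleton clause (¬x2), x2 = False.
From the singleton clause (x1), x1 = True.
Now (¬x1) is unsatisfied and unit — conflict.
Undo x5 and try x5 = True.
From the singleton clause (¬x4), x4 = False.
From the singleton clause (¬x1), x1 = False.
From the singleton clause (x2), x2 = True.
From the singleton clause (x3), x3 = True.
Now (¬x3) is unsatisfied and unit — conflict.
Neither x5 = True nor x5 = False works.
Neither x6 = True nor x6 = False works.
No assignment satisfies every clause.

No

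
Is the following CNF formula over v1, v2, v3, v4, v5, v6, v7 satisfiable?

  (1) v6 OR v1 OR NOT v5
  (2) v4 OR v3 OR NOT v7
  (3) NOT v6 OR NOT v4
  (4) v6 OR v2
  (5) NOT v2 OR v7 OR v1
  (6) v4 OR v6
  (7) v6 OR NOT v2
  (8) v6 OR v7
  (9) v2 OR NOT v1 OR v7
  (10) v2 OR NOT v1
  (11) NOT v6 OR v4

Unsatisfiable

Try v6 = false.
From the singleton clause (v2), v2 = true.
But (NOT v2) is also a unit clause — contradiction.
Backtrack on v6: now try v6 = true.
From the singleton clause (NOT v4), v4 = false.
But (v4) is also a unit clause — contradiction.
Both values of v6 lead to a conflict.
No assignment satisfies every clause.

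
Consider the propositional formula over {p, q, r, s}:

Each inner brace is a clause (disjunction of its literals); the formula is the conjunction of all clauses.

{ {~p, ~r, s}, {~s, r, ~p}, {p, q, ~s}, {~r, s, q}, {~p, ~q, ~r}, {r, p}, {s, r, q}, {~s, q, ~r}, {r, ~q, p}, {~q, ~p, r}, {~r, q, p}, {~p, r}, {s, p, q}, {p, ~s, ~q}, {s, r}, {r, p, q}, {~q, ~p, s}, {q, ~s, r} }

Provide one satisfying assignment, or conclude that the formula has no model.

Branch on r: set r = 1.
Branch on p: set p = 0.
The clause (q) is unit, so q = 1.
The clause (~s) is unit, so s = 0.
This assignment satisfies each clause.

p=0, q=1, r=1, s=0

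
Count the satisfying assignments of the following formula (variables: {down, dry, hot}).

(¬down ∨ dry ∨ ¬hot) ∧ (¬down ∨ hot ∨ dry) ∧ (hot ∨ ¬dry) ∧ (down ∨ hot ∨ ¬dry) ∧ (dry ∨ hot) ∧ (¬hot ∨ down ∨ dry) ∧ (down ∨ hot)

2

There are 2^3 = 8 truth assignments over (down, dry, hot).
Check each against the 7 clauses (columns in the order down, dry, hot):
  F F F  ✗ fails (dry ∨ hot)
  F F T  ✗ fails (¬hot ∨ down ∨ dry)
  F T F  ✗ fails (hot ∨ ¬dry)
  F T T  ✓ satisfies all
  T F F  ✗ fails (¬down ∨ hot ∨ dry)
  T F T  ✗ fails (¬down ∨ dry ∨ ¬hot)
  T T F  ✗ fails (hot ∨ ¬dry)
  T T T  ✓ satisfies all
2 of the 8 rows are models.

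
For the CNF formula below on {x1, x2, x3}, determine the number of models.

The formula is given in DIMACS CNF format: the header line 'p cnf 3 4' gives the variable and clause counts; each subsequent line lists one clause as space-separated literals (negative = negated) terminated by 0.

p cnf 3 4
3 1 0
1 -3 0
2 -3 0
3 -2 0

2

There are 2^3 = 8 truth assignments over (x1, x2, x3).
Check each against the 4 clauses (columns in the order x1, x2, x3):
  F F F  ✗ fails (x3 ∨ x1)
  F F T  ✗ fails (x1 ∨ ¬x3)
  F T F  ✗ fails (x3 ∨ x1)
  F T T  ✗ fails (x1 ∨ ¬x3)
  T F F  ✓ satisfies all
  T F T  ✗ fails (x2 ∨ ¬x3)
  T T F  ✗ fails (x3 ∨ ¬x2)
  T T T  ✓ satisfies all
2 of the 8 rows are models.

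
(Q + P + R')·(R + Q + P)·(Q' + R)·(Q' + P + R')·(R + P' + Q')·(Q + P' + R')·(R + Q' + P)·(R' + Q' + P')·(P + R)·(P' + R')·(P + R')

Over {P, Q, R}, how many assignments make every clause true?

1

There are 2^3 = 8 truth assignments over (P, Q, R).
Split on R. With R = 1, the clauses containing R are satisfied and R' drops from the rest; 0 of the 2^2 = 4 assignments to the other variables satisfy what remains.
With R = 0, by the same count on the reduced clause set, 1 assignment works.
Total: 0 + 1 = 1.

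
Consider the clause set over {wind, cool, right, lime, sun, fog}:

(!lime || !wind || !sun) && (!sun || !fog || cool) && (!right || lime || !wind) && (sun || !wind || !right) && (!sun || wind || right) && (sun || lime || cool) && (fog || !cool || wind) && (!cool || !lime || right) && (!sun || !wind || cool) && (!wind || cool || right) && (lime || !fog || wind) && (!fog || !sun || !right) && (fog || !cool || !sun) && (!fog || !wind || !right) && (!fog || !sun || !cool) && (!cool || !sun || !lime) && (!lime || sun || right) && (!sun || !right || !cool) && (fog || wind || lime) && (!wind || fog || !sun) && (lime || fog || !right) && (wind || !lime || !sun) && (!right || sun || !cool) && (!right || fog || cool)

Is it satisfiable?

Yes

Try lime = true.
Try wind = false.
(!sun) alone gives sun = false.
(right) alone gives right = true.
(!cool) alone gives cool = false.
(fog) alone gives fog = true.
This assignment satisfies each clause.
A satisfying assignment: wind=false, cool=false, right=true, lime=true, sun=false, fog=true.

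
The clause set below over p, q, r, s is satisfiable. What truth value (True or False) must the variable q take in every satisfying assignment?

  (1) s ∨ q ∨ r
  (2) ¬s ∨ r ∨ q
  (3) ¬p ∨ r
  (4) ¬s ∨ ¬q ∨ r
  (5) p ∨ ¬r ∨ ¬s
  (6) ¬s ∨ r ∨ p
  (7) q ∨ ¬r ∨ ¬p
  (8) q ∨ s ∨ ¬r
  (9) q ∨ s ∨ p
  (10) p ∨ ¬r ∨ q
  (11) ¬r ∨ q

True

Suppose q = False.
(¬r) alone gives r = False.
(s) alone gives s = True.
That conflicts with the unit clause (¬s).
So every satisfying assignment has q = True.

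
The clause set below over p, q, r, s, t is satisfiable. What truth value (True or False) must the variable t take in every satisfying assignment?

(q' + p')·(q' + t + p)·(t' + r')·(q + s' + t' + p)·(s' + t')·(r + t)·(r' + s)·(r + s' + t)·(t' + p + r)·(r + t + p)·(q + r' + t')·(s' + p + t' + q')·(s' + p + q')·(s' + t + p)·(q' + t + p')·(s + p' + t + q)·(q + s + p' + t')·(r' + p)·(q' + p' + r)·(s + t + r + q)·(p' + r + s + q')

False

Suppose t = 1.
(r') alone gives r = 0.
(s') alone gives s = 0.
(p) alone gives p = 1.
(q') alone gives q = 0.
Now (q) is unsatisfied and unit — conflict.
So every satisfying assignment has t = False.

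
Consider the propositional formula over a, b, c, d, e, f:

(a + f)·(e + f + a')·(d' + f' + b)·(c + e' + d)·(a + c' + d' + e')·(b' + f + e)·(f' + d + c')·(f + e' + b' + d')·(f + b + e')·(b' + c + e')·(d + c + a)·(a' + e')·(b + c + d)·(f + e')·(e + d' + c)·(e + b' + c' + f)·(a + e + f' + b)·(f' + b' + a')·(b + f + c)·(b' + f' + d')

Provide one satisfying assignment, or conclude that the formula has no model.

UNSATISFIABLE

Branch on a: set a = 1.
From the singleton clause (e'), e = 0.
From the singleton clause (f), f = 1.
From the singleton clause (b'), b = 0.
From the singleton clause (d'), d = 0.
From the singleton clause (c'), c = 0.
That conflicts with the unit clause (c).
Undo a and try a = 0.
From the singleton clause (f), f = 1.
Branch on d: set d = 0.
From the singleton clause (c'), c = 0.
That conflicts with the unit clause (c).
Undo d and try d = 1.
From the singleton clause (b), b = 1.
That conflicts with the unit clause (b').
Either choice for d ends in contradiction.
Either choice for a ends in contradiction.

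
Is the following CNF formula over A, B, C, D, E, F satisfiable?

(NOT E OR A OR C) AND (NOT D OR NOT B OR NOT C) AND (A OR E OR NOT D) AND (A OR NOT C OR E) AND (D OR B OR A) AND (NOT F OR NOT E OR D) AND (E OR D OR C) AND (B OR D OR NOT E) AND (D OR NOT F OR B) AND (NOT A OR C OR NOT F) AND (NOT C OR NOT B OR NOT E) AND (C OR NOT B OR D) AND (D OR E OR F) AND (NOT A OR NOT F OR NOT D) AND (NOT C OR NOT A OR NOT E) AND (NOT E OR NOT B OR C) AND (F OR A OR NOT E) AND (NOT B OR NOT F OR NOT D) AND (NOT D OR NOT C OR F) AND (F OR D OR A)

Satisfiable

Case E = true:
Case A = true:
(NOT C) alone gives C = false.
(NOT F) alone gives F = false.
(NOT B) alone gives B = false.
(D) alone gives D = true.
This assignment satisfies each clause.
A satisfying assignment: A ↦ true; B ↦ false; C ↦ false; D ↦ true; E ↦ true; F ↦ false.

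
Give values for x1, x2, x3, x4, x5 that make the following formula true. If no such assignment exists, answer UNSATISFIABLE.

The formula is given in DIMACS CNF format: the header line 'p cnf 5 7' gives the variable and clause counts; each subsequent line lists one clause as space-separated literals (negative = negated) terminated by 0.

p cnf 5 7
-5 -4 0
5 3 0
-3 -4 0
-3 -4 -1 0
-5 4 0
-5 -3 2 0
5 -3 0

UNSATISFIABLE

Case x5 = False:
Unit clause (x3) forces x3 = True.
Now (¬x3) is unsatisfied and unit — conflict.
Backtrack on x5: now try x5 = True.
Unit clause (¬x4) forces x4 = False.
Now (x4) is unsatisfied and unit — conflict.
Both values of x5 lead to a conflict.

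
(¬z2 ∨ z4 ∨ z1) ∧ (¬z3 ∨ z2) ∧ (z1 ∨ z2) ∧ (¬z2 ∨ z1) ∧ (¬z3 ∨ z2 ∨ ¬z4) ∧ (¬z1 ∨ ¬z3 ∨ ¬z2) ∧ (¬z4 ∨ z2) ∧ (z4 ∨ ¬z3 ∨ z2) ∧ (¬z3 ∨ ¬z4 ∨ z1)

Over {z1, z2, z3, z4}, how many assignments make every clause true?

There are 2^4 = 16 truth assignments over (z1, z2, z3, z4).
Check each against the 9 clauses (columns in the order z1, z2, z3, z4):
  F F F F  ✗ fails (z1 ∨ z2)
  F F F T  ✗ fails (z1 ∨ z2)
  F F T F  ✗ fails (¬z3 ∨ z2)
  F F T T  ✗ fails (¬z3 ∨ z2)
  F T F F  ✗ fails (¬z2 ∨ z4 ∨ z1)
  F T F T  ✗ fails (¬z2 ∨ z1)
  F T T F  ✗ fails (¬z2 ∨ z4 ∨ z1)
  F T T T  ✗ fails (¬z2 ∨ z1)
  T F F F  ✓ satisfies all
  T F F T  ✗ fails (¬z4 ∨ z2)
  T F T F  ✗ fails (¬z3 ∨ z2)
  T F T T  ✗ fails (¬z3 ∨ z2)
  T T F F  ✓ satisfies all
  T T F T  ✓ satisfies all
  T T T F  ✗ fails (¬z1 ∨ ¬z3 ∨ ¬z2)
  T T T T  ✗ fails (¬z1 ∨ ¬z3 ∨ ¬z2)
3 of the 16 rows are models.

3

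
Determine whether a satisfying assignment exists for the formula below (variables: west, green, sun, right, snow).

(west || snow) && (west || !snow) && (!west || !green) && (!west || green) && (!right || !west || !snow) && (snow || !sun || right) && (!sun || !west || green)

Suppose west = true.
From the singleton clause (!green), green = false.
Now (green) is unsatisfied and unit — conflict.
Undo west and try west = false.
From the singleton clause (snow), snow = true.
Now (!snow) is unsatisfied and unit — conflict.
Both values of west lead to a conflict.
No assignment satisfies every clause.

Unsatisfiable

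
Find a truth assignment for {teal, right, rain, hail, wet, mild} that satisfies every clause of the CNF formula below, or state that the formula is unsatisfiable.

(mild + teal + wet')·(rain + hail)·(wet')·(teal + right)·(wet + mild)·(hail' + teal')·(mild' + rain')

From the singleton clause (wet'), wet = 0.
From the singleton clause (mild), mild = 1.
From the singleton clause (rain'), rain = 0.
From the singleton clause (hail), hail = 1.
From the singleton clause (teal'), teal = 0.
From the singleton clause (right), right = 1.
This assignment satisfies each clause.

teal ↦ 0; right ↦ 1; rain ↦ 0; hail ↦ 1; wet ↦ 0; mild ↦ 1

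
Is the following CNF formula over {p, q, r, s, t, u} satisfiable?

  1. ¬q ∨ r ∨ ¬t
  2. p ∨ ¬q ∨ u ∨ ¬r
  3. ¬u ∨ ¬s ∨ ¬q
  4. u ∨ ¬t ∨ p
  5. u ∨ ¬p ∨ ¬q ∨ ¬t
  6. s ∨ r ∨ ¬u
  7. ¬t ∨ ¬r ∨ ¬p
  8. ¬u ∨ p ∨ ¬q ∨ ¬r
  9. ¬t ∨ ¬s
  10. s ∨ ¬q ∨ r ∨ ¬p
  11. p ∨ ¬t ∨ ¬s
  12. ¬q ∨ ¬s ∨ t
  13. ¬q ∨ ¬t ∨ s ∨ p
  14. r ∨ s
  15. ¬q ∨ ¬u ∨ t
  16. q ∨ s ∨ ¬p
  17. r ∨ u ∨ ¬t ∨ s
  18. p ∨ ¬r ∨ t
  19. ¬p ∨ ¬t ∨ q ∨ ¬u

Try t = False.
Try q = False.
Try r = False.
Unit clause (s) forces s = True.
Every clause is now satisfied; p, u are unconstrained.
A satisfying assignment: p=False,  q=False,  r=False,  s=True,  t=False,  u=True.

Yes, satisfiable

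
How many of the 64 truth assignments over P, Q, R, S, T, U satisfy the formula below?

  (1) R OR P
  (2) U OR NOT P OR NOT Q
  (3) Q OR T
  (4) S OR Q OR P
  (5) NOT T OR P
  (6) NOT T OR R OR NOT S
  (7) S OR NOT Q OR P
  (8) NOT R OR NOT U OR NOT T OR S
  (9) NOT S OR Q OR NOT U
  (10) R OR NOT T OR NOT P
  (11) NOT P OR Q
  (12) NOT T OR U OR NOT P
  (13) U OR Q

7

There are 2^6 = 64 truth assignments over (P, Q, R, S, T, U).
Split on S. With S = true, the clauses containing S are satisfied and NOT S drops from the rest; 5 of the 2^5 = 32 assignments to the other variables satisfy what remains.
With S = false, by the same count on the reduced clause set, 2 assignments work.
(One model: P=F, Q=T, R=T, S=T, T=F, U=F.)
Total: 5 + 2 = 7.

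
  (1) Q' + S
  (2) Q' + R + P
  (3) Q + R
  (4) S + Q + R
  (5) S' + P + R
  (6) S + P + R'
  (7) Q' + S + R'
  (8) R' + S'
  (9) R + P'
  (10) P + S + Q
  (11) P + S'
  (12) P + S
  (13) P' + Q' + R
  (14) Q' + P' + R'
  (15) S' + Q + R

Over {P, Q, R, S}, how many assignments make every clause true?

There are 2^4 = 16 truth assignments over (P, Q, R, S).
Split on Q. With Q = 1, the clauses containing Q are satisfied and Q' drops from the rest; 0 of the 2^3 = 8 assignments to the other variables satisfy what remains.
With Q = 0, by the same count on the reduced clause set, 1 assignment works.
Total: 0 + 1 = 1.

1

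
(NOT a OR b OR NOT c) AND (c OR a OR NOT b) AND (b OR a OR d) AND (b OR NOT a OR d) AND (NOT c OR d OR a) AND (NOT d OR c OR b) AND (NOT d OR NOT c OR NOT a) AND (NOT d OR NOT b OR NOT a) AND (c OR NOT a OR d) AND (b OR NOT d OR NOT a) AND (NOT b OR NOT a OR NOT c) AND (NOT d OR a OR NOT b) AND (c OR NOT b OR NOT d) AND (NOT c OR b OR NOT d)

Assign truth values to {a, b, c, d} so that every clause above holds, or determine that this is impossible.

Suppose a = false.
Suppose c = true.
Unit clause (d) forces d = true.
Unit clause (NOT b) forces b = false.
Now (b) is unsatisfied and unit — conflict.
Undo c and try c = false.
Unit clause (NOT b) forces b = false.
Unit clause (d) forces d = true.
Now (NOT d) is unsatisfied and unit — conflict.
Either choice for c ends in contradiction.
Undo a and try a = true.
Suppose b = true.
Unit clause (NOT d) forces d = false.
Unit clause (c) forces c = true.
Now (NOT c) is unsatisfied and unit — conflict.
Undo b and try b = false.
Unit clause (NOT c) forces c = false.
Unit clause (d) forces d = true.
Now (NOT d) is unsatisfied and unit — conflict.
Either choice for b ends in contradiction.
Either choice for a ends in contradiction.

UNSATISFIABLE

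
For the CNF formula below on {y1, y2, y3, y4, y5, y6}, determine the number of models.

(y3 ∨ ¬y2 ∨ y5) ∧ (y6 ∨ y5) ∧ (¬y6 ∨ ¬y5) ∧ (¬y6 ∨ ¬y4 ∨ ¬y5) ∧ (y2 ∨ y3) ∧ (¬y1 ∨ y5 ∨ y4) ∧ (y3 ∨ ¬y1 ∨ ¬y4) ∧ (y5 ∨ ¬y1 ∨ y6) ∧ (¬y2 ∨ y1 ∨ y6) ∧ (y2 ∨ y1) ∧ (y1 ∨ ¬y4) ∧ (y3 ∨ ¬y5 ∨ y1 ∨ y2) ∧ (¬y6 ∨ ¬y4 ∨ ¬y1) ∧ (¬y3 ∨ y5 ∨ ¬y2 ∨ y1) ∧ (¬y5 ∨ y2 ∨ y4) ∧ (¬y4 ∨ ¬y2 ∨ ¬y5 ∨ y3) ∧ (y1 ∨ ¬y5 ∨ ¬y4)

There are 2^6 = 64 truth assignments over (y1, y2, y3, y4, y5, y6).
Split on y3. With y3 = True, the clauses containing y3 are satisfied and ¬y3 drops from the rest; 3 of the 2^5 = 32 assignments to the other variables satisfy what remains.
With y3 = False, by the same count on the reduced clause set, 1 assignment works.
Total: 3 + 1 = 4.

4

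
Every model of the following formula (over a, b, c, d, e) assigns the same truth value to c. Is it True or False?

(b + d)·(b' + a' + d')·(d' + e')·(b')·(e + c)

Suppose c = 0.
Unit clause (b') forces b = 0.
Unit clause (d) forces d = 1.
Unit clause (e') forces e = 0.
That conflicts with the unit clause (e).
So every satisfying assignment has c = True.

True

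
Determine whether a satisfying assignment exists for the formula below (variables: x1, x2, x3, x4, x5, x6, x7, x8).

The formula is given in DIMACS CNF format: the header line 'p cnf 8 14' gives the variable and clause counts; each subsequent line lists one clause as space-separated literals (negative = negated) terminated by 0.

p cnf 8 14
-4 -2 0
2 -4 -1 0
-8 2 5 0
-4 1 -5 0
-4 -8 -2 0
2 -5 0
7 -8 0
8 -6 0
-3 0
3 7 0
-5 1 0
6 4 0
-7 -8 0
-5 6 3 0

The clause (¬x3) is unit, so x3 = False.
The clause (x7) is unit, so x7 = True.
The clause (¬x8) is unit, so x8 = False.
The clause (¬x6) is unit, so x6 = False.
The clause (x4) is unit, so x4 = True.
The clause (¬x2) is unit, so x2 = False.
The clause (¬x1) is unit, so x1 = False.
The clause (¬x5) is unit, so x5 = False.
This assignment satisfies each clause.
A satisfying assignment: x1=False,  x2=False,  x3=False,  x4=True,  x5=False,  x6=False,  x7=True,  x8=False.

Yes, satisfiable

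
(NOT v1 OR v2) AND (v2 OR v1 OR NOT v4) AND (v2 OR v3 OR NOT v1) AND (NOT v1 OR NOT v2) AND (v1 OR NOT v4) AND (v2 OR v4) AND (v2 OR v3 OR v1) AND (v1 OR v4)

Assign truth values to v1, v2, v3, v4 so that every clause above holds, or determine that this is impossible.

UNSATISFIABLE

Suppose v1 = false.
From the singleton clause (NOT v4), v4 = false.
But (v4) is also a unit clause — contradiction.
So v1 must be the other value — set v1 = true.
From the singleton clause (v2), v2 = true.
But (NOT v2) is also a unit clause — contradiction.
Both values of v1 lead to a conflict.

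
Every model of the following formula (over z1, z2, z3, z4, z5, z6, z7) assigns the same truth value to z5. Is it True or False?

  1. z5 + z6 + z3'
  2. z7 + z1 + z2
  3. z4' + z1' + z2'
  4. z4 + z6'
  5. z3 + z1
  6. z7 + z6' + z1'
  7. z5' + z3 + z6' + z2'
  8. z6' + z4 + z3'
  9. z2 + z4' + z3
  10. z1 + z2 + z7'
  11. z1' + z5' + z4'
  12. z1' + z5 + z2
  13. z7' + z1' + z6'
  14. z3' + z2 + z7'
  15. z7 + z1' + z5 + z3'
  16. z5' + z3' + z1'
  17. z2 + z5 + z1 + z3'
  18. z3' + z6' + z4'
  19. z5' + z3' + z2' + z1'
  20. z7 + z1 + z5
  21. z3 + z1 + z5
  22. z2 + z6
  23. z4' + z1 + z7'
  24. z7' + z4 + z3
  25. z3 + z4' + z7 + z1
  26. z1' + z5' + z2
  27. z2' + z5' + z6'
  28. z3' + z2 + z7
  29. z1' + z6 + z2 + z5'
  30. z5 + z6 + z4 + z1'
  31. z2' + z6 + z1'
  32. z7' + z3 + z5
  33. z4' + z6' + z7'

Suppose z5 = 0.
Suppose z6 = 1.
From the singleton clause (z4), z4 = 1.
From the singleton clause (z3'), z3 = 0.
From the singleton clause (z1), z1 = 1.
From the singleton clause (z2'), z2 = 0.
That conflicts with the unit clause (z2).
That branch fails; take z6 = 0 instead.
From the singleton clause (z3'), z3 = 0.
From the singleton clause (z1), z1 = 1.
From the singleton clause (z2), z2 = 1.
That conflicts with the unit clause (z2').
Both values of z6 lead to a conflict.
So every satisfying assignment has z5 = True.

True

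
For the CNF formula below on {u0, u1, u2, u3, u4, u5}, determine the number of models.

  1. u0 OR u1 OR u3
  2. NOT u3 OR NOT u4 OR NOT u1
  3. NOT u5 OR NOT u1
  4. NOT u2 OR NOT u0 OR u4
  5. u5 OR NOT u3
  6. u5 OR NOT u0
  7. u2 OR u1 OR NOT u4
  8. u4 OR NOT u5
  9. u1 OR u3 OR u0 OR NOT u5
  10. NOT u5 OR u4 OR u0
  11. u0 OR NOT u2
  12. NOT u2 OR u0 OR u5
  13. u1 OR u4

4

There are 2^6 = 64 truth assignments over (u0, u1, u2, u3, u4, u5).
Split on u4. With u4 = true, the clauses containing u4 are satisfied and NOT u4 drops from the rest; 3 of the 2^5 = 32 assignments to the other variables satisfy what remains.
With u4 = false, by the same count on the reduced clause set, 1 assignment works.
Total: 3 + 1 = 4.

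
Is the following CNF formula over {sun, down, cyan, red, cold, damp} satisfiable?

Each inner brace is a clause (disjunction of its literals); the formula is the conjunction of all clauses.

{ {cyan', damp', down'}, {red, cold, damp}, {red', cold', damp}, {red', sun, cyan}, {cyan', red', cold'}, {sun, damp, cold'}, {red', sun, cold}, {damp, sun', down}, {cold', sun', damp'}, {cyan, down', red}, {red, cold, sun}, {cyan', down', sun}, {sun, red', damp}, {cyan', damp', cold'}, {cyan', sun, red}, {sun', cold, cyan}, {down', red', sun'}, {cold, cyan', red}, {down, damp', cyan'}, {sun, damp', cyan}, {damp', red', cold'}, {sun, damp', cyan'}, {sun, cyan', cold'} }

Try cyan = 1.
Try damp = 0.
Try red = 0.
Unit clause (cold) forces cold = 1.
Unit clause (sun) forces sun = 1.
Unit clause (down) forces down = 1.
Every clause now holds.
A satisfying assignment: sun=1; down=1; cyan=1; red=0; cold=1; damp=0.

Satisfiable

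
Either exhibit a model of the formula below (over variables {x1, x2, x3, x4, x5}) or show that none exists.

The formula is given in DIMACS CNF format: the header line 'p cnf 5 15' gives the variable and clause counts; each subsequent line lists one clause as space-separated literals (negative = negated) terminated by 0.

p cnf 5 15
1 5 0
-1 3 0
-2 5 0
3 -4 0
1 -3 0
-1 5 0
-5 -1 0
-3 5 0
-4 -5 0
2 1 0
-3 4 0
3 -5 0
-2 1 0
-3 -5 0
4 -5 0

Branch on x1: set x1 = True.
Unit clause (x3) forces x3 = True.
Unit clause (x5) forces x5 = True.
That conflicts with the unit clause (¬x5).
So x1 must be the other value — set x1 = False.
Unit clause (x5) forces x5 = True.
Unit clause (¬x3) forces x3 = False.
That conflicts with the unit clause (x3).
Both values of x1 lead to a conflict.

UNSATISFIABLE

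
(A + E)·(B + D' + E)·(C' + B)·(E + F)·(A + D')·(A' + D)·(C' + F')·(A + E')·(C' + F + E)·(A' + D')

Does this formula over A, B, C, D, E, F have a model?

Unsatisfiable

Case A = 1:
Unit clause (D) forces D = 1.
Now (D') is unsatisfied and unit — conflict.
That branch fails; take A = 0 instead.
Unit clause (E) forces E = 1.
Now (E') is unsatisfied and unit — conflict.
Neither A = 1 nor A = 0 works.
No assignment satisfies every clause.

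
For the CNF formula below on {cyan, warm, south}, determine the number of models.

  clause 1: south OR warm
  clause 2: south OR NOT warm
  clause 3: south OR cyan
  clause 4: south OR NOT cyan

4

There are 2^3 = 8 truth assignments over (cyan, warm, south).
Check each against the 4 clauses (columns in the order cyan, warm, south):
  F F F  ✗ fails (south OR warm)
  F F T  ✓ satisfies all
  F T F  ✗ fails (south OR NOT warm)
  F T T  ✓ satisfies all
  T F F  ✗ fails (south OR warm)
  T F T  ✓ satisfies all
  T T F  ✗ fails (south OR NOT warm)
  T T T  ✓ satisfies all
4 of the 8 rows are models.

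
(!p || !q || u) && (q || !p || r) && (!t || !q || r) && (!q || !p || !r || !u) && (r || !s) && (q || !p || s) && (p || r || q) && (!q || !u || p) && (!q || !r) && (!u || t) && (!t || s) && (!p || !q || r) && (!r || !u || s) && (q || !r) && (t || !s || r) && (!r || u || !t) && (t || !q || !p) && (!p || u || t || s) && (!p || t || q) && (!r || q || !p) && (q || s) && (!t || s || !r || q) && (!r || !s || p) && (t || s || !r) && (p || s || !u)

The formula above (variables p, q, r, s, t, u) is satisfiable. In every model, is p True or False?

Suppose p = true.
Suppose q = false.
From the singleton clause (r), r = true.
That conflicts with the unit clause (!r).
So q must be the other value — set q = true.
From the singleton clause (u), u = true.
From the singleton clause (!r), r = false.
That conflicts with the unit clause (r).
Both values of q lead to a conflict.
So every satisfying assignment has p = False.

False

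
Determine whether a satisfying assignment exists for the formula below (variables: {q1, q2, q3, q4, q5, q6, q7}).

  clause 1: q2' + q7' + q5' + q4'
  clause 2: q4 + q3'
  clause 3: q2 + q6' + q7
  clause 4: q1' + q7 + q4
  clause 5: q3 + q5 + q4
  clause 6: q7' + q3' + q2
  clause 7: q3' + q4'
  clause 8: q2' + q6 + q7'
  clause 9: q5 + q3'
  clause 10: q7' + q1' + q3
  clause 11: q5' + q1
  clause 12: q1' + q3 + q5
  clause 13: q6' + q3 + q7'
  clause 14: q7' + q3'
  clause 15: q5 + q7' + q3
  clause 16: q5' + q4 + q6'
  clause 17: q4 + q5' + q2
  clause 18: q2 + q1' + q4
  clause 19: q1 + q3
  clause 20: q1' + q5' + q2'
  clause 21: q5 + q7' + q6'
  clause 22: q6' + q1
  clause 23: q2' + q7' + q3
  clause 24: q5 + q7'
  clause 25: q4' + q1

Suppose q4 = 1.
The clause (q3') is unit, so q3 = 0.
The clause (q1) is unit, so q1 = 1.
The clause (q7') is unit, so q7 = 0.
The clause (q5) is unit, so q5 = 1.
The clause (q2') is unit, so q2 = 0.
The clause (q6') is unit, so q6 = 0.
Every clause now holds.
A satisfying assignment: q1: 1; q2: 0; q3: 0; q4: 1; q5: 1; q6: 0; q7: 0.

Satisfiable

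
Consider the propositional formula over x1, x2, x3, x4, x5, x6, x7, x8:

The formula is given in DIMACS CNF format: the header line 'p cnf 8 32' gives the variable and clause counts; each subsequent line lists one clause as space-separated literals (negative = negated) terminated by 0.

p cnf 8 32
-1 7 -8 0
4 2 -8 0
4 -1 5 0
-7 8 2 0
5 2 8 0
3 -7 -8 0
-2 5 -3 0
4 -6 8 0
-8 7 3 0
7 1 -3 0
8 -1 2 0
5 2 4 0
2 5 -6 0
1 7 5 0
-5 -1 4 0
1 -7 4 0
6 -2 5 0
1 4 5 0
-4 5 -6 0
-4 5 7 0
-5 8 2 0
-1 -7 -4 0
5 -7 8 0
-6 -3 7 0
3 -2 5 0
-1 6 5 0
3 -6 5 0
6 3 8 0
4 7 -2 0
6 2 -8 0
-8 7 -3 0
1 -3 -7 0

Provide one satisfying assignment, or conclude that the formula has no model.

x1=True, x2=True, x3=True, x4=True, x5=True, x6=False, x7=False, x8=False

Case x1 = True:
Case x7 = False:
(¬x8) alone gives x8 = False.
(x2) alone gives x2 = True.
(x4) alone gives x4 = True.
(x5) alone gives x5 = True.
Case x6 = False:
(x3) alone gives x3 = True.
All clauses are satisfied.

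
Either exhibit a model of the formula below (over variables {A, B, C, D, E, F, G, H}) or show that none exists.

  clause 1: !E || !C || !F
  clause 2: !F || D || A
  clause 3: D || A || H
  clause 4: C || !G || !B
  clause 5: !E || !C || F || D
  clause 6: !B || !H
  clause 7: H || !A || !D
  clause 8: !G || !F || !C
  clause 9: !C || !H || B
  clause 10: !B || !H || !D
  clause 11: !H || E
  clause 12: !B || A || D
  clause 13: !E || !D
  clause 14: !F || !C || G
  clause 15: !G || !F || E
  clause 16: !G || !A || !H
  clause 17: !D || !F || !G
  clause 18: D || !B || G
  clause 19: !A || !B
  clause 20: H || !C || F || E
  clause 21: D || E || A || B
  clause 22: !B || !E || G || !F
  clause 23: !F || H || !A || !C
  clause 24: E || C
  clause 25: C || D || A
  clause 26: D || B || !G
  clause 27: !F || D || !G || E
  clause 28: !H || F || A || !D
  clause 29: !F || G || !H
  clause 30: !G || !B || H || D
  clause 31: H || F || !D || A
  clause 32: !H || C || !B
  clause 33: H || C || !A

A=true, B=false, C=false, D=false, E=true, F=false, G=false, H=true

Branch on B: set B = false.
Branch on C: set C = false.
From the singleton clause (E), E = true.
From the singleton clause (!D), D = false.
From the singleton clause (A), A = true.
From the singleton clause (!G), G = false.
From the singleton clause (H), H = true.
From the singleton clause (!F), F = false.
This assignment satisfies each clause.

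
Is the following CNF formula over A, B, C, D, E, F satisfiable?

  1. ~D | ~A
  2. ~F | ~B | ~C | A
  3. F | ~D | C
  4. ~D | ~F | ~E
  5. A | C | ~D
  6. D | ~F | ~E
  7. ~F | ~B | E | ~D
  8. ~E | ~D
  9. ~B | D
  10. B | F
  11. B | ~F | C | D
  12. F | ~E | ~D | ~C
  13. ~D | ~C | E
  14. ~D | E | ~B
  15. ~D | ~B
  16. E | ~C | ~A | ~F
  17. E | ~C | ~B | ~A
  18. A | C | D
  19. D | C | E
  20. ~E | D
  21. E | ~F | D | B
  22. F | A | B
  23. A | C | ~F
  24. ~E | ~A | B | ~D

No

Branch on D: set D = 0.
The clause (~B) is unit, so B = 0.
The clause (F) is unit, so F = 1.
The clause (~E) is unit, so E = 0.
Now (E) is unsatisfied and unit — conflict.
So D must be the other value — set D = 1.
The clause (~A) is unit, so A = 0.
The clause (C) is unit, so C = 1.
The clause (~E) is unit, so E = 0.
Now (E) is unsatisfied and unit — conflict.
Either choice for D ends in contradiction.
No assignment satisfies every clause.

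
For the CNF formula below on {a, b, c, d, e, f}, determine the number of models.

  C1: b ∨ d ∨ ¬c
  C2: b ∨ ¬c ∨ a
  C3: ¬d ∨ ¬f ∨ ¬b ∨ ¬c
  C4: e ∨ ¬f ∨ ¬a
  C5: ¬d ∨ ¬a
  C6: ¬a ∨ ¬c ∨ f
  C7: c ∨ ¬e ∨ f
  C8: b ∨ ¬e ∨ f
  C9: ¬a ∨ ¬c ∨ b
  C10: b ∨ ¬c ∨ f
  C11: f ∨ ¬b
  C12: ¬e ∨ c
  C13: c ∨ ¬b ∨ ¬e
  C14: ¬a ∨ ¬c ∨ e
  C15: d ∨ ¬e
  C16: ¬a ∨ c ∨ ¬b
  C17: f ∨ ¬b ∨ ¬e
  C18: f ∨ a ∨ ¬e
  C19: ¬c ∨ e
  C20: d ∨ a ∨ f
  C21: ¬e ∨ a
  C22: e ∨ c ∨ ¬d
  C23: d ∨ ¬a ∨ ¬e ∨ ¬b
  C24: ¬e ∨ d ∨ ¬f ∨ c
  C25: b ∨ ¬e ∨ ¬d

3

There are 2^6 = 64 truth assignments over (a, b, c, d, e, f).
Split on f. With f = True, the clauses containing f are satisfied and ¬f drops from the rest; 2 of the 2^5 = 32 assignments to the other variables satisfy what remains.
With f = False, by the same count on the reduced clause set, 1 assignment works.
(One model: a=F, b=F, c=F, d=F, e=F, f=T.)
Total: 2 + 1 = 3.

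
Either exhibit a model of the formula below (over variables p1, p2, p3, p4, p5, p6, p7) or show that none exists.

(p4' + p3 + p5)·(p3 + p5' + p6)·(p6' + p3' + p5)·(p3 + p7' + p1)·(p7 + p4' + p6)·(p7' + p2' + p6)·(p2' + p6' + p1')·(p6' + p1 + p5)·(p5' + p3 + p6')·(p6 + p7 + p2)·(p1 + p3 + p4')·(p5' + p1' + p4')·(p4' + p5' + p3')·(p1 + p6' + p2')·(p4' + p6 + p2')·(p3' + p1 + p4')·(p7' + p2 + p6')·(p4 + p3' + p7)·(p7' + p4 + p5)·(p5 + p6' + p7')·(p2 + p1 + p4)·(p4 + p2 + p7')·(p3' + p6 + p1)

Suppose p4 = 0.
Suppose p3 = 0.
Suppose p5 = 0.
The clause (p7') is unit, so p7 = 0.
Suppose p6 = 0.
The clause (p2) is unit, so p2 = 1.
No clause remains; p1 is free.

p1: 1, p2: 1, p3: 0, p4: 0, p5: 0, p6: 0, p7: 0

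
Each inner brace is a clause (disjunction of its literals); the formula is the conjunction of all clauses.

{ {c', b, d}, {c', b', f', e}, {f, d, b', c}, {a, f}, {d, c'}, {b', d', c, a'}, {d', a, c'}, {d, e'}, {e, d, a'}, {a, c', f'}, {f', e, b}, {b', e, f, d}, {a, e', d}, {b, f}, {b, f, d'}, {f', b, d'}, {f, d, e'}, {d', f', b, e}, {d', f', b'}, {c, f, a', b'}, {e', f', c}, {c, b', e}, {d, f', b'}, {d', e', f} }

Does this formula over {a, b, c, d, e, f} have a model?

Yes

Case a = 1:
Case d = 1:
Case b = 1:
Unit clause (c) forces c = 1.
Unit clause (f') forces f = 0.
Unit clause (e') forces e = 0.
This assignment satisfies each clause.
A satisfying assignment: a: 1,  b: 1,  c: 1,  d: 1,  e: 0,  f: 0.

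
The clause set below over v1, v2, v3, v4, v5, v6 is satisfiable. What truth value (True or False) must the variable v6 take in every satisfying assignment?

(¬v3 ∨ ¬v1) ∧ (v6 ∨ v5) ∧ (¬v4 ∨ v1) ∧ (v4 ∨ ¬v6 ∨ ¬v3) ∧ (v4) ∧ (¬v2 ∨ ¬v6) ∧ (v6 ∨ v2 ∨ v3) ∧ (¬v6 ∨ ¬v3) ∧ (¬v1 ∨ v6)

Suppose v6 = False.
(v5) alone gives v5 = True.
(v4) alone gives v4 = True.
(v1) alone gives v1 = True.
That conflicts with the unit clause (¬v1).
So every satisfying assignment has v6 = True.

True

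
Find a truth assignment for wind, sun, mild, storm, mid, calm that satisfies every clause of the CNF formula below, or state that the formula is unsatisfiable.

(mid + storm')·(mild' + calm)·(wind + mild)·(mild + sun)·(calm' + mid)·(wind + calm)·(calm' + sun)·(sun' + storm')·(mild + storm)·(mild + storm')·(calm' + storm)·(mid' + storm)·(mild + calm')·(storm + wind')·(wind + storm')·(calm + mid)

Case mid = 1:
Unit clause (storm) forces storm = 1.
Unit clause (sun') forces sun = 0.
Unit clause (mild) forces mild = 1.
Unit clause (calm) forces calm = 1.
But (calm') is also a unit clause — contradiction.
Backtrack on mid: now try mid = 0.
Unit clause (storm') forces storm = 0.
Unit clause (calm') forces calm = 0.
But (calm) is also a unit clause — contradiction.
Both values of mid lead to a conflict.

UNSATISFIABLE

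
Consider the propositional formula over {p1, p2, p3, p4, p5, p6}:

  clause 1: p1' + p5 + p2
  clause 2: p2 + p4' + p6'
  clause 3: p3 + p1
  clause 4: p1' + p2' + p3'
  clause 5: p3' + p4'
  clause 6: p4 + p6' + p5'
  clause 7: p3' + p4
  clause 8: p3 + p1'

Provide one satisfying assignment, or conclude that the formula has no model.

UNSATISFIABLE

Suppose p3 = 1.
Unit clause (p4') forces p4 = 0.
But (p4) is also a unit clause — contradiction.
Undo p3 and try p3 = 0.
Unit clause (p1) forces p1 = 1.
But (p1') is also a unit clause — contradiction.
Neither p3 = 1 nor p3 = 0 works.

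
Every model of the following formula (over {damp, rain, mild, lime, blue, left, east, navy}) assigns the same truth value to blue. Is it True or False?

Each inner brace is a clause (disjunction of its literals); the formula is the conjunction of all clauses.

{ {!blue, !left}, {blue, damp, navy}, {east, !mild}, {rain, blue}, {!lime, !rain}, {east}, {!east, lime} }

True

Suppose blue = false.
From the singleton clause (rain), rain = true.
From the singleton clause (!lime), lime = false.
From the singleton clause (east), east = true.
But (!east) is also a unit clause — contradiction.
So every satisfying assignment has blue = True.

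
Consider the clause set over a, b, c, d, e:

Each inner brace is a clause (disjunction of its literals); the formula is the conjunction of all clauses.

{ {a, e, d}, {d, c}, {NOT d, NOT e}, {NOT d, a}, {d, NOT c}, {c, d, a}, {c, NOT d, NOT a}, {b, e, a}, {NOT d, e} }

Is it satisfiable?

Suppose d = true.
The clause (NOT e) is unit, so e = false.
Now (e) is unsatisfied and unit — conflict.
That branch fails; take d = false instead.
The clause (c) is unit, so c = true.
Now (NOT c) is unsatisfied and unit — conflict.
Either choice for d ends in contradiction.
No assignment satisfies every clause.

Unsatisfiable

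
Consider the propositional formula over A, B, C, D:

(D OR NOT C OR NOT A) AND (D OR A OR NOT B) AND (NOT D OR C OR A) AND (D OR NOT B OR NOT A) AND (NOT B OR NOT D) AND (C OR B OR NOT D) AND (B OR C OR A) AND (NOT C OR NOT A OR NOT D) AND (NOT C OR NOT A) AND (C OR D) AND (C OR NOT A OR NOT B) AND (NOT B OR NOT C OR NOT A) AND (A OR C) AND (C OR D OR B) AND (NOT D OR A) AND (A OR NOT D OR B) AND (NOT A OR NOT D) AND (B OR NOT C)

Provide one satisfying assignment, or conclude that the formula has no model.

UNSATISFIABLE

Branch on B: set B = false.
From the singleton clause (NOT C), C = false.
From the singleton clause (NOT D), D = false.
That conflicts with the unit clause (D).
Backtrack on B: now try B = true.
From the singleton clause (NOT D), D = false.
From the singleton clause (A), A = true.
That conflicts with the unit clause (NOT A).
Both values of B lead to a conflict.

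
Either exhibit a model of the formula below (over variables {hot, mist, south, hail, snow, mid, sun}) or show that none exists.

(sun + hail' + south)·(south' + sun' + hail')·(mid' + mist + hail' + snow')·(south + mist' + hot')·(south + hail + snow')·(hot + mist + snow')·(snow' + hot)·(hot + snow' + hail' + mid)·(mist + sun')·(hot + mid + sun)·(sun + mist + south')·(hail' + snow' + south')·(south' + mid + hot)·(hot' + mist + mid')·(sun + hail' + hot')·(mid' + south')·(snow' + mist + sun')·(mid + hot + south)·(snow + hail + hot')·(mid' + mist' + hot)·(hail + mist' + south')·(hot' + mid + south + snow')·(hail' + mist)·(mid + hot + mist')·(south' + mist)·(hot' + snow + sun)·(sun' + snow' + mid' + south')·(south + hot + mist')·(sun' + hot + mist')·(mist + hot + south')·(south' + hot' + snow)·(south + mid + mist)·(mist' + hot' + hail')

Suppose snow = 0.
Suppose mist = 0.
Unit clause (sun') forces sun = 0.
Unit clause (south') forces south = 0.
Unit clause (hail') forces hail = 0.
Unit clause (hot') forces hot = 0.
Unit clause (mid) forces mid = 1.
Every clause now holds.

hot=0,  mist=0,  south=0,  hail=0,  snow=0,  mid=1,  sun=0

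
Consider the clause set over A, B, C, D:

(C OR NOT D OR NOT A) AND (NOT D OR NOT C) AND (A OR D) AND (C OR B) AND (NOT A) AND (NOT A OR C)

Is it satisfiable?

Yes

The clause (NOT A) is unit, so A = false.
The clause (D) is unit, so D = true.
The clause (NOT C) is unit, so C = false.
The clause (B) is unit, so B = true.
All clauses are satisfied.
A satisfying assignment: A ↦ false, B ↦ true, C ↦ false, D ↦ true.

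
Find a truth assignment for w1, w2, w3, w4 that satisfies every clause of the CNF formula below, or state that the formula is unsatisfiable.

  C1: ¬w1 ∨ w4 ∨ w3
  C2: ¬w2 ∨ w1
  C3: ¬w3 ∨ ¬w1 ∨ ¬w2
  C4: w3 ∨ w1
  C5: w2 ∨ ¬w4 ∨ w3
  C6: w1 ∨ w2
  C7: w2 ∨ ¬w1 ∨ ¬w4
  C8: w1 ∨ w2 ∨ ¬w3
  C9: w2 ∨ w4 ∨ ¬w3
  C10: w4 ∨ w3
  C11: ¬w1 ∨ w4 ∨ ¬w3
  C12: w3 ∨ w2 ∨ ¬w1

Try w2 = True.
(w1) alone gives w1 = True.
(¬w3) alone gives w3 = False.
(w4) alone gives w4 = True.
All clauses are satisfied.

w1: True; w2: True; w3: False; w4: True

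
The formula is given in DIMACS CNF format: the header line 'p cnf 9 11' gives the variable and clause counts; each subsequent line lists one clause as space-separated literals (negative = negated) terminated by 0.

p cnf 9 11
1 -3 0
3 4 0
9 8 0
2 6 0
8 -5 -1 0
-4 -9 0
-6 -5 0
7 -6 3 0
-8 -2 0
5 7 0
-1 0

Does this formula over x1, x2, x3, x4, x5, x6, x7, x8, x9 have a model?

(¬x1) alone gives x1 = False.
(¬x3) alone gives x3 = False.
(x4) alone gives x4 = True.
(¬x9) alone gives x9 = False.
(x8) alone gives x8 = True.
(¬x2) alone gives x2 = False.
(x6) alone gives x6 = True.
(¬x5) alone gives x5 = False.
(x7) alone gives x7 = True.
Every clause now holds.
A satisfying assignment: x1=False, x2=False, x3=False, x4=True, x5=False, x6=True, x7=True, x8=True, x9=False.

Satisfiable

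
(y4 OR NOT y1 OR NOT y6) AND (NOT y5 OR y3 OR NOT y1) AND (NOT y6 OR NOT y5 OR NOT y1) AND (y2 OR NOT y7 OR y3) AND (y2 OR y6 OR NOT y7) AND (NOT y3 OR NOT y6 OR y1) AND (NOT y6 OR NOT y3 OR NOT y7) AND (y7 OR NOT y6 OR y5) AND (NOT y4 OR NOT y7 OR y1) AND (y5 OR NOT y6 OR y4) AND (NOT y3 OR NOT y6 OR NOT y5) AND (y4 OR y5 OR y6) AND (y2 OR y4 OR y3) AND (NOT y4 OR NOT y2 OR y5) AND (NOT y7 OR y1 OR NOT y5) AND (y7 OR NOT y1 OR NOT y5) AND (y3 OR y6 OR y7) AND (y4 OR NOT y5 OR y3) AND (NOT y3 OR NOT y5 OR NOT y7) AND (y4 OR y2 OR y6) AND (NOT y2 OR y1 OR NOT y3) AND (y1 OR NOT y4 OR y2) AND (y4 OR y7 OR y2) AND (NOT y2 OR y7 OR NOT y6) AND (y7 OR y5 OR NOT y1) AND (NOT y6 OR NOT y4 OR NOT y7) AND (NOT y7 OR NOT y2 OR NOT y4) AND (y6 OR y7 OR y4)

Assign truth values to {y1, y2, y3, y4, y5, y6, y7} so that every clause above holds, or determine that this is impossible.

Case y4 = true:
Case y7 = false:
Case y6 = false:
From the singleton clause (y3), y3 = true.
Case y2 = false:
From the singleton clause (y1), y1 = true.
From the singleton clause (NOT y5), y5 = false.
Now (y5) is unsatisfied and unit — conflict.
That branch fails; take y2 = true instead.
From the singleton clause (y5), y5 = true.
From the singleton clause (NOT y1), y1 = false.
Now (y1) is unsatisfied and unit — conflict.
Both values of y2 lead to a conflict.
That branch fails; take y6 = true instead.
From the singleton clause (y5), y5 = true.
From the singleton clause (NOT y1), y1 = false.
From the singleton clause (NOT y3), y3 = false.
From the singleton clause (y2), y2 = true.
Now (NOT y2) is unsatisfied and unit — conflict.
Both values of y6 lead to a conflict.
That branch fails; take y7 = true instead.
From the singleton clause (y1), y1 = true.
From the singleton clause (NOT y6), y6 = false.
From the singleton clause (y2), y2 = true.
Now (NOT y2) is unsatisfied and unit — conflict.
Both values of y7 lead to a conflict.
That branch fails; take y4 = false instead.
Case y1 = false:
Case y3 = false:
From the singleton clause (y2), y2 = true.
From the singleton clause (NOT y5), y5 = false.
From the singleton clause (NOT y6), y6 = false.
Now (y6) is unsatisfied and unit — conflict.
That branch fails; take y3 = true instead.
From the singleton clause (NOT y6), y6 = false.
From the singleton clause (y5), y5 = true.
From the singleton clause (NOT y7), y7 = false.
Now (y7) is unsatisfied and unit — conflict.
Both values of y3 lead to a conflict.
That branch fails; take y1 = true instead.
From the singleton clause (NOT y6), y6 = false.
From the singleton clause (y5), y5 = true.
From the singleton clause (y3), y3 = true.
From the singleton clause (y7), y7 = true.
Now (NOT y7) is unsatisfied and unit — conflict.
Both values of y1 lead to a conflict.
Both values of y4 lead to a conflict.

UNSATISFIABLE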